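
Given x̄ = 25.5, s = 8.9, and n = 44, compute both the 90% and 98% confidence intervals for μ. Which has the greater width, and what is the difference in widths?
98% CI is wider by 1.97

df = 43
90% CI: t* = 1.681, (23.24, 27.76), width = 2 · t* · s/√n = 4.51
98% CI: t* = 2.416, (22.26, 28.74), width = 2 · t* · s/√n = 6.48

The 98% CI is wider by 6.48 - 4.51 = 1.97.
Higher confidence requires a wider interval.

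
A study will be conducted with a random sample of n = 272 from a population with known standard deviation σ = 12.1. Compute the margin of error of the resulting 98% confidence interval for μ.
Margin of error = 1.71

Margin of error = z* · σ/√n
= 2.326 · 12.1/√272
= 2.326 · 12.1/16.4924
= 1.71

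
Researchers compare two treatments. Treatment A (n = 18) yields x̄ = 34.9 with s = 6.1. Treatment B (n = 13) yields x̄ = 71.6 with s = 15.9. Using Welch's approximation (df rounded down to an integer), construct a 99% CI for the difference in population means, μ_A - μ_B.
(-50.51, -22.89)

Difference: x̄₁ - x̄₂ = -36.70
SE = √(s₁²/n₁ + s₂²/n₂) = √(6.1²/18 + 15.9²/13) = 4.6383
df = 14.57 → 14 (Welch–Satterthwaite, rounded down)
t* = 2.977

CI: -36.70 ± 2.977 · 4.6383 = -36.70 ± 13.81 = (-50.51, -22.89)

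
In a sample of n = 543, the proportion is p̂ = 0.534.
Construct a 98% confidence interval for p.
(0.484, 0.584)

Proportion CI:
SE = √(p̂(1-p̂)/n) = √(0.534 · 0.466 / 543) = 0.02141

z* = 2.326
Margin = z* · SE = 2.326 · 0.02141 = 0.0498

CI: 0.534 ± 0.0498 = (0.484, 0.584)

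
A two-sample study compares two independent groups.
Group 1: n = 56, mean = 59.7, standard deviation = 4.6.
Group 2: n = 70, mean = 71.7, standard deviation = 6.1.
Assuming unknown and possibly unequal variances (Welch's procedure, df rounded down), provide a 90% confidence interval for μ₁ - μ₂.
(-13.58, -10.42)

Difference: x̄₁ - x̄₂ = -12.00
SE = √(s₁²/n₁ + s₂²/n₂) = √(4.6²/56 + 6.1²/70) = 0.9536
df = 123.61 → 123 (Welch–Satterthwaite, rounded down)
t* = 1.657

CI: -12.00 ± 1.657 · 0.9536 = -12.00 ± 1.58 = (-13.58, -10.42)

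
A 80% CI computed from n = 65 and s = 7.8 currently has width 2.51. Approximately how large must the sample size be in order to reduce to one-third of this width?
n ≈ 585

CI width ∝ 1/√n
To reduce width by factor 3, need √n to grow by 3 → need 3² = 9 times as many samples.

Current: n = 65, width = 2.51
New: n = 585, width ≈ 0.83

Width reduced by factor of 2.51/0.83 = 3.02.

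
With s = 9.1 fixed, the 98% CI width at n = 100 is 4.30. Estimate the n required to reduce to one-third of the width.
n ≈ 900

CI width ∝ 1/√n
To reduce width by factor 3, need √n to grow by 3 → need 3² = 9 times as many samples.

Current: n = 100, width = 4.30
New: n = 900, width ≈ 1.41

Width reduced by factor of 4.30/1.41 = 3.05.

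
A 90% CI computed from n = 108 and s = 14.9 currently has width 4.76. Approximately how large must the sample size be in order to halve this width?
n ≈ 432

CI width ∝ 1/√n
To reduce width by factor 2, need √n to grow by 2 → need 2² = 4 times as many samples.

Current: n = 108, width = 4.76
New: n = 432, width ≈ 2.36

Width reduced by factor of 4.76/2.36 = 2.02.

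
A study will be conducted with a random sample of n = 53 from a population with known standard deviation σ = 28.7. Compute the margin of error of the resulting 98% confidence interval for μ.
Margin of error = 9.17

Margin of error = z* · σ/√n
= 2.326 · 28.7/√53
= 2.326 · 28.7/7.2801
= 9.17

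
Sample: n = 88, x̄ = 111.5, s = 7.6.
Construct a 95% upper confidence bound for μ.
μ ≤ 112.85

Upper bound (one-sided):
t* = 1.663 (one-sided for 95%)
Upper bound = x̄ + t* · s/√n = 111.5 + 1.663 · 7.6/√88 = 112.85

We are 95% confident that μ ≤ 112.85.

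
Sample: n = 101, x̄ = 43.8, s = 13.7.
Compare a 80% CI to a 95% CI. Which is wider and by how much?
95% CI is wider by 1.89

df = 100
80% CI: t* = 1.290, (42.04, 45.56), width = 2 · t* · s/√n = 3.52
95% CI: t* = 1.984, (41.10, 46.50), width = 2 · t* · s/√n = 5.41

The 95% CI is wider by 5.41 - 3.52 = 1.89.
Higher confidence requires a wider interval.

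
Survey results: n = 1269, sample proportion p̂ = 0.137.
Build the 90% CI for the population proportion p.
(0.121, 0.153)

Proportion CI:
SE = √(p̂(1-p̂)/n) = √(0.137 · 0.863 / 1269) = 0.00965

z* = 1.645
Margin = z* · SE = 1.645 · 0.00965 = 0.0159

CI: 0.137 ± 0.0159 = (0.121, 0.153)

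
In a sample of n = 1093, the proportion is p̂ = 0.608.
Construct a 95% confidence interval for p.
(0.579, 0.637)

Proportion CI:
SE = √(p̂(1-p̂)/n) = √(0.608 · 0.392 / 1093) = 0.01477

z* = 1.960
Margin = z* · SE = 1.960 · 0.01477 = 0.0289

CI: 0.608 ± 0.0289 = (0.579, 0.637)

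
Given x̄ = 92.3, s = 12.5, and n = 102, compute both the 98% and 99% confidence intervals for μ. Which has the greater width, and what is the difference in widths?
99% CI is wider by 0.65

df = 101
98% CI: t* = 2.364, (89.37, 95.23), width = 2 · t* · s/√n = 5.85
99% CI: t* = 2.625, (89.05, 95.55), width = 2 · t* · s/√n = 6.50

The 99% CI is wider by 6.50 - 5.85 = 0.65.
Higher confidence requires a wider interval.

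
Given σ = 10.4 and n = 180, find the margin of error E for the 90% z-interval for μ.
Margin of error = 1.28

Margin of error = z* · σ/√n
= 1.645 · 10.4/√180
= 1.645 · 10.4/13.4164
= 1.28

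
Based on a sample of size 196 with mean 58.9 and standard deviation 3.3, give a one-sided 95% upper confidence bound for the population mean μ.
μ ≤ 59.29

Upper bound (one-sided):
t* = 1.653 (one-sided for 95%)
Upper bound = x̄ + t* · s/√n = 58.9 + 1.653 · 3.3/√196 = 59.29

We are 95% confident that μ ≤ 59.29.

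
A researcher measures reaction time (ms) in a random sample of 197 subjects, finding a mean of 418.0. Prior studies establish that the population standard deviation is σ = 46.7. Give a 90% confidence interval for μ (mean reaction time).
(412.53, 423.47)

z-interval (σ known):
z* = 1.645 for 90% confidence

Margin of error = z* · σ/√n = 1.645 · 46.7/√197 = 5.47

CI: (418.0 - 5.47, 418.0 + 5.47) = (412.53, 423.47)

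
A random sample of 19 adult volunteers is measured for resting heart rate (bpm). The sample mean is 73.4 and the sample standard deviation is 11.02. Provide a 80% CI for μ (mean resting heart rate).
(70.04, 76.76)

t-interval (σ unknown):
df = n - 1 = 18
t* = 1.330 for 80% confidence

Margin of error = t* · s/√n = 1.330 · 11.02/√19 = 3.36

CI: (70.04, 76.76)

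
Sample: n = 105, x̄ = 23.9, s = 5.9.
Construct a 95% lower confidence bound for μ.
μ ≥ 22.94

Lower bound (one-sided):
t* = 1.660 (one-sided for 95%)
Lower bound = x̄ - t* · s/√n = 23.9 - 1.660 · 5.9/√105 = 22.94

We are 95% confident that μ ≥ 22.94.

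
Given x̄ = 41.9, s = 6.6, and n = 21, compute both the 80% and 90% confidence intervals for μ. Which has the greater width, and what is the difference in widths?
90% CI is wider by 1.15

df = 20
80% CI: t* = 1.325, (39.99, 43.81), width = 2 · t* · s/√n = 3.82
90% CI: t* = 1.725, (39.42, 44.38), width = 2 · t* · s/√n = 4.97

The 90% CI is wider by 4.97 - 3.82 = 1.15.
Higher confidence requires a wider interval.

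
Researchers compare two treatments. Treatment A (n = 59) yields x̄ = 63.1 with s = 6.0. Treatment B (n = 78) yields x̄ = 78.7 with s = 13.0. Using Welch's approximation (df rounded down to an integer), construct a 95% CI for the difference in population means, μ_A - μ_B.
(-18.90, -12.30)

Difference: x̄₁ - x̄₂ = -15.60
SE = √(s₁²/n₁ + s₂²/n₂) = √(6.0²/59 + 13.0²/78) = 1.6664
df = 114.43 → 114 (Welch–Satterthwaite, rounded down)
t* = 1.981

CI: -15.60 ± 1.981 · 1.6664 = -15.60 ± 3.30 = (-18.90, -12.30)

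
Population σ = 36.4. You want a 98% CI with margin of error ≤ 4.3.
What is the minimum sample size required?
n ≥ 388

For margin E ≤ 4.3:
n ≥ (z* · σ / E)²
n ≥ (2.326 · 36.4 / 4.3)²
n ≥ 387.69

Minimum n = 388 (rounding up)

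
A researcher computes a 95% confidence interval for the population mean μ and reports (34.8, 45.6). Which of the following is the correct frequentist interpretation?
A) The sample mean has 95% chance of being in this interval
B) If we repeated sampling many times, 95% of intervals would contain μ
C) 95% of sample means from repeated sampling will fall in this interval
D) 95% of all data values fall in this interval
B

A) Wrong — x̄ is observed and sits in the interval by construction.
B) Correct — this is the frequentist long-run coverage interpretation.
C) Wrong — coverage applies to intervals containing μ, not to future x̄ values.
D) Wrong — a CI is about the parameter μ, not individual data values.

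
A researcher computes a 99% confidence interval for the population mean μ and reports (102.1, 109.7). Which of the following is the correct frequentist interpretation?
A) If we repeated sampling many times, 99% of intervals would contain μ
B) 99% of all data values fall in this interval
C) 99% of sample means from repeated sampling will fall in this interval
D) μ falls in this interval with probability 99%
A

A) Correct — this is the frequentist long-run coverage interpretation.
B) Wrong — a CI is about the parameter μ, not individual data values.
C) Wrong — coverage applies to intervals containing μ, not to future x̄ values.
D) Wrong — μ is fixed; the randomness lives in the interval, not in μ.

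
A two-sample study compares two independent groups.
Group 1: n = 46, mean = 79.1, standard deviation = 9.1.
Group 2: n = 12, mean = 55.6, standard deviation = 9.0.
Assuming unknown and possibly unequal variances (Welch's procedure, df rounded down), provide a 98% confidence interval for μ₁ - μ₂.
(15.99, 31.01)

Difference: x̄₁ - x̄₂ = 23.50
SE = √(s₁²/n₁ + s₂²/n₂) = √(9.1²/46 + 9.0²/12) = 2.9241
df = 17.35 → 17 (Welch–Satterthwaite, rounded down)
t* = 2.567

CI: 23.50 ± 2.567 · 2.9241 = 23.50 ± 7.51 = (15.99, 31.01)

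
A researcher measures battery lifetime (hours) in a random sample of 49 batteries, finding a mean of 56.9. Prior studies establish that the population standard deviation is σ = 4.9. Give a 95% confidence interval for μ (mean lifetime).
(55.53, 58.27)

z-interval (σ known):
z* = 1.960 for 95% confidence

Margin of error = z* · σ/√n = 1.960 · 4.9/√49 = 1.37

CI: (56.9 - 1.37, 56.9 + 1.37) = (55.53, 58.27)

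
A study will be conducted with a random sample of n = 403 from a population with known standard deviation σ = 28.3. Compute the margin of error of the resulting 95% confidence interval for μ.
Margin of error = 2.76

Margin of error = z* · σ/√n
= 1.960 · 28.3/√403
= 1.960 · 28.3/20.0749
= 2.76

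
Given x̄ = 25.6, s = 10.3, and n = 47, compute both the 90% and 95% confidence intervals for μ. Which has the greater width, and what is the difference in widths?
95% CI is wider by 1.00

df = 46
90% CI: t* = 1.679, (23.08, 28.12), width = 2 · t* · s/√n = 5.05
95% CI: t* = 2.013, (22.58, 28.62), width = 2 · t* · s/√n = 6.05

The 95% CI is wider by 6.05 - 5.05 = 1.00.
Higher confidence requires a wider interval.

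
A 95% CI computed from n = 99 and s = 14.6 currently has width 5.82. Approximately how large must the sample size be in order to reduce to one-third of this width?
n ≈ 891

CI width ∝ 1/√n
To reduce width by factor 3, need √n to grow by 3 → need 3² = 9 times as many samples.

Current: n = 99, width = 5.82
New: n = 891, width ≈ 1.92

Width reduced by factor of 5.82/1.92 = 3.03.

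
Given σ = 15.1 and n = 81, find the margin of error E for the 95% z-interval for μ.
Margin of error = 3.29

Margin of error = z* · σ/√n
= 1.960 · 15.1/√81
= 1.960 · 15.1/9.0000
= 3.29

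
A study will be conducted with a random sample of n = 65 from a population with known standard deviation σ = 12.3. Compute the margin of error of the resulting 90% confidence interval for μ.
Margin of error = 2.51

Margin of error = z* · σ/√n
= 1.645 · 12.3/√65
= 1.645 · 12.3/8.0623
= 2.51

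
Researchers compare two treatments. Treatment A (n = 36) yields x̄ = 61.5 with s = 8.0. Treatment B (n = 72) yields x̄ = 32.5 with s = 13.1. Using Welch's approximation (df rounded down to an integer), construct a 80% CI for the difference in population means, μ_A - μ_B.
(26.37, 31.63)

Difference: x̄₁ - x̄₂ = 29.00
SE = √(s₁²/n₁ + s₂²/n₂) = √(8.0²/36 + 13.1²/72) = 2.0399
df = 101.67 → 101 (Welch–Satterthwaite, rounded down)
t* = 1.290

CI: 29.00 ± 1.290 · 2.0399 = 29.00 ± 2.63 = (26.37, 31.63)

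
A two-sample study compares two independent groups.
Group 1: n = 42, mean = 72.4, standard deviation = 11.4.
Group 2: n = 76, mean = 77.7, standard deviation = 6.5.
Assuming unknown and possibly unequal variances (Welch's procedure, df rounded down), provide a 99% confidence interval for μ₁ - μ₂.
(-10.40, -0.20)

Difference: x̄₁ - x̄₂ = -5.30
SE = √(s₁²/n₁ + s₂²/n₂) = √(11.4²/42 + 6.5²/76) = 1.9106
df = 56.07 → 56 (Welch–Satterthwaite, rounded down)
t* = 2.667

CI: -5.30 ± 2.667 · 1.9106 = -5.30 ± 5.10 = (-10.40, -0.20)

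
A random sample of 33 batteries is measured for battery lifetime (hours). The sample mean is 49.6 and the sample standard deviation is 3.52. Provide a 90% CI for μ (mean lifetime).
(48.56, 50.64)

t-interval (σ unknown):
df = n - 1 = 32
t* = 1.694 for 90% confidence

Margin of error = t* · s/√n = 1.694 · 3.52/√33 = 1.04

CI: (48.56, 50.64)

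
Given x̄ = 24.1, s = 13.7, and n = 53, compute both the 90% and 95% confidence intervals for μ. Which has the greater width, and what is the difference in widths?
95% CI is wider by 1.25

df = 52
90% CI: t* = 1.675, (20.95, 27.25), width = 2 · t* · s/√n = 6.30
95% CI: t* = 2.007, (20.32, 27.88), width = 2 · t* · s/√n = 7.55

The 95% CI is wider by 7.55 - 6.30 = 1.25.
Higher confidence requires a wider interval.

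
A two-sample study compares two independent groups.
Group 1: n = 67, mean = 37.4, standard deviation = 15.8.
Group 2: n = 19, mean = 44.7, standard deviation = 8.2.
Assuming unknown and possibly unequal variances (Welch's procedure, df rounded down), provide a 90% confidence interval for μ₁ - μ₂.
(-11.81, -2.79)

Difference: x̄₁ - x̄₂ = -7.30
SE = √(s₁²/n₁ + s₂²/n₂) = √(15.8²/67 + 8.2²/19) = 2.6954
df = 58.25 → 58 (Welch–Satterthwaite, rounded down)
t* = 1.672

CI: -7.30 ± 1.672 · 2.6954 = -7.30 ± 4.51 = (-11.81, -2.79)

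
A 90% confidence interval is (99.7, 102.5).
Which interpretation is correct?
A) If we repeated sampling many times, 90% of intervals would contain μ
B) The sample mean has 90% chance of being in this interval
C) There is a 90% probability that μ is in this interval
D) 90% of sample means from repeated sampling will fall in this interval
A

A) Correct — this is the frequentist long-run coverage interpretation.
B) Wrong — x̄ is observed and sits in the interval by construction.
C) Wrong — μ is fixed; the randomness lives in the interval, not in μ.
D) Wrong — coverage applies to intervals containing μ, not to future x̄ values.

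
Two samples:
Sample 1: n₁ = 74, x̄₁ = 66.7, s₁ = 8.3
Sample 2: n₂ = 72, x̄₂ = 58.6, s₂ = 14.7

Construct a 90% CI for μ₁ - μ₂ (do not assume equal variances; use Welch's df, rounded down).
(4.81, 11.39)

Difference: x̄₁ - x̄₂ = 8.10
SE = √(s₁²/n₁ + s₂²/n₂) = √(8.3²/74 + 14.7²/72) = 1.9830
df = 111.45 → 111 (Welch–Satterthwaite, rounded down)
t* = 1.659

CI: 8.10 ± 1.659 · 1.9830 = 8.10 ± 3.29 = (4.81, 11.39)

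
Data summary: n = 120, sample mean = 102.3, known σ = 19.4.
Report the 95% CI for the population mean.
(98.83, 105.77)

z-interval (σ known):
z* = 1.960 for 95% confidence

Margin of error = z* · σ/√n = 1.960 · 19.4/√120 = 3.47

CI: (102.3 - 3.47, 102.3 + 3.47) = (98.83, 105.77)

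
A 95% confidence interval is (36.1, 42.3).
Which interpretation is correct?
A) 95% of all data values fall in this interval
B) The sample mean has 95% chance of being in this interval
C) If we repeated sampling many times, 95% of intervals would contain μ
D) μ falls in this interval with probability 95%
C

A) Wrong — a CI is about the parameter μ, not individual data values.
B) Wrong — x̄ is observed and sits in the interval by construction.
C) Correct — this is the frequentist long-run coverage interpretation.
D) Wrong — μ is fixed; the randomness lives in the interval, not in μ.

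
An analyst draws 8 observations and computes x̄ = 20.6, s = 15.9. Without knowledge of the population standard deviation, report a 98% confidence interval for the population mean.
(3.75, 37.45)

t-interval (σ unknown):
df = n - 1 = 7
t* = 2.998 for 98% confidence

Margin of error = t* · s/√n = 2.998 · 15.9/√8 = 16.85

CI: (3.75, 37.45)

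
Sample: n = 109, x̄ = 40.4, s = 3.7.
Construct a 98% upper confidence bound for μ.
μ ≤ 41.14

Upper bound (one-sided):
t* = 2.079 (one-sided for 98%)
Upper bound = x̄ + t* · s/√n = 40.4 + 2.079 · 3.7/√109 = 41.14

We are 98% confident that μ ≤ 41.14.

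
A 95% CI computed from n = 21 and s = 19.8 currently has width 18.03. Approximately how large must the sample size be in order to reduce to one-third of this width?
n ≈ 189

CI width ∝ 1/√n
To reduce width by factor 3, need √n to grow by 3 → need 3² = 9 times as many samples.

Current: n = 21, width = 18.03
New: n = 189, width ≈ 5.68

Width reduced by factor of 18.03/5.68 = 3.17.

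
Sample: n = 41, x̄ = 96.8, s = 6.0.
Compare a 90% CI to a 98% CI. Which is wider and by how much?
98% CI is wider by 1.38

df = 40
90% CI: t* = 1.684, (95.22, 98.38), width = 2 · t* · s/√n = 3.16
98% CI: t* = 2.423, (94.53, 99.07), width = 2 · t* · s/√n = 4.54

The 98% CI is wider by 4.54 - 3.16 = 1.38.
Higher confidence requires a wider interval.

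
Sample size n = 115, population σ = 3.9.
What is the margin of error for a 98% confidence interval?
Margin of error = 0.85

Margin of error = z* · σ/√n
= 2.326 · 3.9/√115
= 2.326 · 3.9/10.7238
= 0.85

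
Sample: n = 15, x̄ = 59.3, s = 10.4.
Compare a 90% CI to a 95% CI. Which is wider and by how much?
95% CI is wider by 2.06

df = 14
90% CI: t* = 1.761, (54.57, 64.03), width = 2 · t* · s/√n = 9.46
95% CI: t* = 2.145, (53.54, 65.06), width = 2 · t* · s/√n = 11.52

The 95% CI is wider by 11.52 - 9.46 = 2.06.
Higher confidence requires a wider interval.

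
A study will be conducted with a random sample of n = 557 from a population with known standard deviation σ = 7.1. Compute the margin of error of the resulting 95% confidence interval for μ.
Margin of error = 0.59

Margin of error = z* · σ/√n
= 1.960 · 7.1/√557
= 1.960 · 7.1/23.6008
= 0.59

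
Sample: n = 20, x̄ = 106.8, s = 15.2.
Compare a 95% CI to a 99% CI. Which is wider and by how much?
99% CI is wider by 5.22

df = 19
95% CI: t* = 2.093, (99.69, 113.91), width = 2 · t* · s/√n = 14.23
99% CI: t* = 2.861, (97.08, 116.52), width = 2 · t* · s/√n = 19.45

The 99% CI is wider by 19.45 - 14.23 = 5.22.
Higher confidence requires a wider interval.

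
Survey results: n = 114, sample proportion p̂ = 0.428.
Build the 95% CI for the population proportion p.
(0.337, 0.519)

Proportion CI:
SE = √(p̂(1-p̂)/n) = √(0.428 · 0.572 / 114) = 0.04634

z* = 1.960
Margin = z* · SE = 1.960 · 0.04634 = 0.0908

CI: 0.428 ± 0.0908 = (0.337, 0.519)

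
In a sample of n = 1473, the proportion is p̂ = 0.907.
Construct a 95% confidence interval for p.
(0.892, 0.922)

Proportion CI:
SE = √(p̂(1-p̂)/n) = √(0.907 · 0.093 / 1473) = 0.00757

z* = 1.960
Margin = z* · SE = 1.960 · 0.00757 = 0.0148

CI: 0.907 ± 0.0148 = (0.892, 0.922)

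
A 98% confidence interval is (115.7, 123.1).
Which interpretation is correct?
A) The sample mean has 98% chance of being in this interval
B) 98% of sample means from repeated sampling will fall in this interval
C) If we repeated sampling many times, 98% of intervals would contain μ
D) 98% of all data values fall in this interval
C

A) Wrong — x̄ is observed and sits in the interval by construction.
B) Wrong — coverage applies to intervals containing μ, not to future x̄ values.
C) Correct — this is the frequentist long-run coverage interpretation.
D) Wrong — a CI is about the parameter μ, not individual data values.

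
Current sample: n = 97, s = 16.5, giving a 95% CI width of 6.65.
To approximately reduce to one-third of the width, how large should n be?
n ≈ 873

CI width ∝ 1/√n
To reduce width by factor 3, need √n to grow by 3 → need 3² = 9 times as many samples.

Current: n = 97, width = 6.65
New: n = 873, width ≈ 2.19

Width reduced by factor of 6.65/2.19 = 3.04.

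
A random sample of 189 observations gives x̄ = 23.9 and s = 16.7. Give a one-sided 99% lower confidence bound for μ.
μ ≥ 21.05

Lower bound (one-sided):
t* = 2.346 (one-sided for 99%)
Lower bound = x̄ - t* · s/√n = 23.9 - 2.346 · 16.7/√189 = 21.05

We are 99% confident that μ ≥ 21.05.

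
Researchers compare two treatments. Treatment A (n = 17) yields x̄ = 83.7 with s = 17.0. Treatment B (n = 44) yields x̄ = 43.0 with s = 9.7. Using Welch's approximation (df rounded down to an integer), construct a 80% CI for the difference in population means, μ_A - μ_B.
(34.90, 46.50)

Difference: x̄₁ - x̄₂ = 40.70
SE = √(s₁²/n₁ + s₂²/n₂) = √(17.0²/17 + 9.7²/44) = 4.3747
df = 20.16 → 20 (Welch–Satterthwaite, rounded down)
t* = 1.325

CI: 40.70 ± 1.325 · 4.3747 = 40.70 ± 5.80 = (34.90, 46.50)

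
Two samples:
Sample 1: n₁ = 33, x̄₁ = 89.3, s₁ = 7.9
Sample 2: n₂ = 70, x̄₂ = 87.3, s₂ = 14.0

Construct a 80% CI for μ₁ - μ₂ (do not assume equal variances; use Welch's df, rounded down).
(-0.79, 4.79)

Difference: x̄₁ - x̄₂ = 2.00
SE = √(s₁²/n₁ + s₂²/n₂) = √(7.9²/33 + 14.0²/70) = 2.1659
df = 97.64 → 97 (Welch–Satterthwaite, rounded down)
t* = 1.290

CI: 2.00 ± 1.290 · 2.1659 = 2.00 ± 2.79 = (-0.79, 4.79)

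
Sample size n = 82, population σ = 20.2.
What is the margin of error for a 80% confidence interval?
Margin of error = 2.86

Margin of error = z* · σ/√n
= 1.282 · 20.2/√82
= 1.282 · 20.2/9.0554
= 2.86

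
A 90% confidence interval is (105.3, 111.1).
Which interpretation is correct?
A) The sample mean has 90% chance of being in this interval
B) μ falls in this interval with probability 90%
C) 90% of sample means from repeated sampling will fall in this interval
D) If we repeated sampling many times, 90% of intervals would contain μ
D

A) Wrong — x̄ is observed and sits in the interval by construction.
B) Wrong — μ is fixed; the randomness lives in the interval, not in μ.
C) Wrong — coverage applies to intervals containing μ, not to future x̄ values.
D) Correct — this is the frequentist long-run coverage interpretation.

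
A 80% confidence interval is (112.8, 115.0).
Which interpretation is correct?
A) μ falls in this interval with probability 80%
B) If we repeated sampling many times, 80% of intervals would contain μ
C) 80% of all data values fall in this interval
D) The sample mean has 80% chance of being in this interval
B

A) Wrong — μ is fixed; the randomness lives in the interval, not in μ.
B) Correct — this is the frequentist long-run coverage interpretation.
C) Wrong — a CI is about the parameter μ, not individual data values.
D) Wrong — x̄ is observed and sits in the interval by construction.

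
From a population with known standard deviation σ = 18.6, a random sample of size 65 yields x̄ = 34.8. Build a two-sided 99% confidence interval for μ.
(28.86, 40.74)

z-interval (σ known):
z* = 2.576 for 99% confidence

Margin of error = z* · σ/√n = 2.576 · 18.6/√65 = 5.94

CI: (34.8 - 5.94, 34.8 + 5.94) = (28.86, 40.74)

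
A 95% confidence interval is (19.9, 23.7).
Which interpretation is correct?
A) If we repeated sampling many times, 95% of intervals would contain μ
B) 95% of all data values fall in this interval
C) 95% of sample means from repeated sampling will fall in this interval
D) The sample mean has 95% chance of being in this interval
A

A) Correct — this is the frequentist long-run coverage interpretation.
B) Wrong — a CI is about the parameter μ, not individual data values.
C) Wrong — coverage applies to intervals containing μ, not to future x̄ values.
D) Wrong — x̄ is observed and sits in the interval by construction.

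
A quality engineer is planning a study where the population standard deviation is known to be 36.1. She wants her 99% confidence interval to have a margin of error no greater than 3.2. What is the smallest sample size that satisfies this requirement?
n ≥ 845

For margin E ≤ 3.2:
n ≥ (z* · σ / E)²
n ≥ (2.576 · 36.1 / 3.2)²
n ≥ 844.51

Minimum n = 845 (rounding up)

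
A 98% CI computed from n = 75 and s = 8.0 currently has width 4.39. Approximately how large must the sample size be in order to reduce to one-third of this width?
n ≈ 675

CI width ∝ 1/√n
To reduce width by factor 3, need √n to grow by 3 → need 3² = 9 times as many samples.

Current: n = 75, width = 4.39
New: n = 675, width ≈ 1.44

Width reduced by factor of 4.39/1.44 = 3.05.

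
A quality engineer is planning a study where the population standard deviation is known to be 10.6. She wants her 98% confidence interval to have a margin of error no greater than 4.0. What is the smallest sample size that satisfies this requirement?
n ≥ 38

For margin E ≤ 4.0:
n ≥ (z* · σ / E)²
n ≥ (2.326 · 10.6 / 4.0)²
n ≥ 37.99

Minimum n = 38 (rounding up)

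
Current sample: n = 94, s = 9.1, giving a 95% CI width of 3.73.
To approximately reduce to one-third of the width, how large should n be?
n ≈ 846

CI width ∝ 1/√n
To reduce width by factor 3, need √n to grow by 3 → need 3² = 9 times as many samples.

Current: n = 94, width = 3.73
New: n = 846, width ≈ 1.23

Width reduced by factor of 3.73/1.23 = 3.03.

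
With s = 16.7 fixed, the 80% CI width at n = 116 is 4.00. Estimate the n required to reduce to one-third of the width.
n ≈ 1044

CI width ∝ 1/√n
To reduce width by factor 3, need √n to grow by 3 → need 3² = 9 times as many samples.

Current: n = 116, width = 4.00
New: n = 1044, width ≈ 1.33

Width reduced by factor of 4.00/1.33 = 3.01.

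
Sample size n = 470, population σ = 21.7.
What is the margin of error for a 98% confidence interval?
Margin of error = 2.33

Margin of error = z* · σ/√n
= 2.326 · 21.7/√470
= 2.326 · 21.7/21.6795
= 2.33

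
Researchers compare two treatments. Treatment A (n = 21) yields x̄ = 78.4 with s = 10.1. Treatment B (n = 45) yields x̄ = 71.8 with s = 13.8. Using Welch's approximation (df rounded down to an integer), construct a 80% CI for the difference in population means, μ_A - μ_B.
(2.69, 10.51)

Difference: x̄₁ - x̄₂ = 6.60
SE = √(s₁²/n₁ + s₂²/n₂) = √(10.1²/21 + 13.8²/45) = 3.0149
df = 52.07 → 52 (Welch–Satterthwaite, rounded down)
t* = 1.298

CI: 6.60 ± 1.298 · 3.0149 = 6.60 ± 3.91 = (2.69, 10.51)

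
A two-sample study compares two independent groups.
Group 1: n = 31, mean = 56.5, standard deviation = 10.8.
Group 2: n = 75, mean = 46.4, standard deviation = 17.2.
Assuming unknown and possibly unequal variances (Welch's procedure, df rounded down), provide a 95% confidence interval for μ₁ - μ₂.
(4.58, 15.62)

Difference: x̄₁ - x̄₂ = 10.10
SE = √(s₁²/n₁ + s₂²/n₂) = √(10.8²/31 + 17.2²/75) = 2.7762
df = 87.08 → 87 (Welch–Satterthwaite, rounded down)
t* = 1.988

CI: 10.10 ± 1.988 · 2.7762 = 10.10 ± 5.52 = (4.58, 15.62)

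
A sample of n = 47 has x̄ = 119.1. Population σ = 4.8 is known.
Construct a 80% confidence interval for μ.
(118.20, 120.00)

z-interval (σ known):
z* = 1.282 for 80% confidence

Margin of error = z* · σ/√n = 1.282 · 4.8/√47 = 0.90

CI: (119.1 - 0.90, 119.1 + 0.90) = (118.20, 120.00)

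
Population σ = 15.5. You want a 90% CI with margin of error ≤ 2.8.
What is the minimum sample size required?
n ≥ 83

For margin E ≤ 2.8:
n ≥ (z* · σ / E)²
n ≥ (1.645 · 15.5 / 2.8)²
n ≥ 82.92

Minimum n = 83 (rounding up)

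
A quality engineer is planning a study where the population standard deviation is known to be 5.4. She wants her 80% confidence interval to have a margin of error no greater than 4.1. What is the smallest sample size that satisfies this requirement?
n ≥ 3

For margin E ≤ 4.1:
n ≥ (z* · σ / E)²
n ≥ (1.282 · 5.4 / 4.1)²
n ≥ 2.85

Minimum n = 3 (rounding up)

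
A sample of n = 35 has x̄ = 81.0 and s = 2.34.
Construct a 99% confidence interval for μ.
(79.92, 82.08)

t-interval (σ unknown):
df = n - 1 = 34
t* = 2.728 for 99% confidence

Margin of error = t* · s/√n = 2.728 · 2.34/√35 = 1.08

CI: (79.92, 82.08)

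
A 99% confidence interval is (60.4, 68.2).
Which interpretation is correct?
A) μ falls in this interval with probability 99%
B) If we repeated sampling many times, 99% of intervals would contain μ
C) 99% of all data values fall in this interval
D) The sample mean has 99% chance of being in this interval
B

A) Wrong — μ is fixed; the randomness lives in the interval, not in μ.
B) Correct — this is the frequentist long-run coverage interpretation.
C) Wrong — a CI is about the parameter μ, not individual data values.
D) Wrong — x̄ is observed and sits in the interval by construction.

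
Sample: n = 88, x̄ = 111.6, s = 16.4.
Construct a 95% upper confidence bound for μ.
μ ≤ 114.51

Upper bound (one-sided):
t* = 1.663 (one-sided for 95%)
Upper bound = x̄ + t* · s/√n = 111.6 + 1.663 · 16.4/√88 = 114.51

We are 95% confident that μ ≤ 114.51.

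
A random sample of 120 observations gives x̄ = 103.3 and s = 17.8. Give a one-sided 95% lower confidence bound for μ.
μ ≥ 100.61

Lower bound (one-sided):
t* = 1.658 (one-sided for 95%)
Lower bound = x̄ - t* · s/√n = 103.3 - 1.658 · 17.8/√120 = 100.61

We are 95% confident that μ ≥ 100.61.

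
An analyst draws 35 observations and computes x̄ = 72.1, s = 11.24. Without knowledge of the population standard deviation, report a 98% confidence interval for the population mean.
(67.46, 76.74)

t-interval (σ unknown):
df = n - 1 = 34
t* = 2.441 for 98% confidence

Margin of error = t* · s/√n = 2.441 · 11.24/√35 = 4.64

CI: (67.46, 76.74)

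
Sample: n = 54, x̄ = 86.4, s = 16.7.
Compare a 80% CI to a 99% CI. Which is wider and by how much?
99% CI is wider by 6.24

df = 53
80% CI: t* = 1.298, (83.45, 89.35), width = 2 · t* · s/√n = 5.90
99% CI: t* = 2.672, (80.33, 92.47), width = 2 · t* · s/√n = 12.14

The 99% CI is wider by 12.14 - 5.90 = 6.24.
Higher confidence requires a wider interval.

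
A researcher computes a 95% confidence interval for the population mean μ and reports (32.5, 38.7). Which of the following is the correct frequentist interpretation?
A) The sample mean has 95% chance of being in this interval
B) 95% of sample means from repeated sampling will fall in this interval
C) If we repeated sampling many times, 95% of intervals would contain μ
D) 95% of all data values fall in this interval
C

A) Wrong — x̄ is observed and sits in the interval by construction.
B) Wrong — coverage applies to intervals containing μ, not to future x̄ values.
C) Correct — this is the frequentist long-run coverage interpretation.
D) Wrong — a CI is about the parameter μ, not individual data values.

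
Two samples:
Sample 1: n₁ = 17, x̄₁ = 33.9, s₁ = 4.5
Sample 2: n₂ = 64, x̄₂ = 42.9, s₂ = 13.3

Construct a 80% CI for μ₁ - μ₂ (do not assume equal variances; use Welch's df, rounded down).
(-11.57, -6.43)

Difference: x̄₁ - x̄₂ = -9.00
SE = √(s₁²/n₁ + s₂²/n₂) = √(4.5²/17 + 13.3²/64) = 1.9887
df = 74.51 → 74 (Welch–Satterthwaite, rounded down)
t* = 1.293

CI: -9.00 ± 1.293 · 1.9887 = -9.00 ± 2.57 = (-11.57, -6.43)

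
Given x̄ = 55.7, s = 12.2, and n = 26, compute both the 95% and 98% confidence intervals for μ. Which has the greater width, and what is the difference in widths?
98% CI is wider by 2.03

df = 25
95% CI: t* = 2.060, (50.77, 60.63), width = 2 · t* · s/√n = 9.86
98% CI: t* = 2.485, (49.75, 61.65), width = 2 · t* · s/√n = 11.89

The 98% CI is wider by 11.89 - 9.86 = 2.03.
Higher confidence requires a wider interval.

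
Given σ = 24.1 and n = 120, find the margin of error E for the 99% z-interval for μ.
Margin of error = 5.67

Margin of error = z* · σ/√n
= 2.576 · 24.1/√120
= 2.576 · 24.1/10.9545
= 5.67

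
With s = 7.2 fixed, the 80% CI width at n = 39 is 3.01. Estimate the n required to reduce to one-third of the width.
n ≈ 351

CI width ∝ 1/√n
To reduce width by factor 3, need √n to grow by 3 → need 3² = 9 times as many samples.

Current: n = 39, width = 3.01
New: n = 351, width ≈ 0.99

Width reduced by factor of 3.01/0.99 = 3.04.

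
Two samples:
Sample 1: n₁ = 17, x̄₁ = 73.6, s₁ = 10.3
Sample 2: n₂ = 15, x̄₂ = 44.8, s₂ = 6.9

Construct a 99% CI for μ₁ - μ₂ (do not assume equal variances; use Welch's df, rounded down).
(20.32, 37.28)

Difference: x̄₁ - x̄₂ = 28.80
SE = √(s₁²/n₁ + s₂²/n₂) = √(10.3²/17 + 6.9²/15) = 3.0683
df = 28.11 → 28 (Welch–Satterthwaite, rounded down)
t* = 2.763

CI: 28.80 ± 2.763 · 3.0683 = 28.80 ± 8.48 = (20.32, 37.28)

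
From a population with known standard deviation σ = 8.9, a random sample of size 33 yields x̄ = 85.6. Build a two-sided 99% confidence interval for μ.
(81.61, 89.59)

z-interval (σ known):
z* = 2.576 for 99% confidence

Margin of error = z* · σ/√n = 2.576 · 8.9/√33 = 3.99

CI: (85.6 - 3.99, 85.6 + 3.99) = (81.61, 89.59)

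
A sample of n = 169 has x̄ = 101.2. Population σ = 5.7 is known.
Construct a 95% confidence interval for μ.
(100.34, 102.06)

z-interval (σ known):
z* = 1.960 for 95% confidence

Margin of error = z* · σ/√n = 1.960 · 5.7/√169 = 0.86

CI: (101.2 - 0.86, 101.2 + 0.86) = (100.34, 102.06)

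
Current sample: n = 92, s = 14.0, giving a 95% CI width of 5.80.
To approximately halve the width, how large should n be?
n ≈ 368

CI width ∝ 1/√n
To reduce width by factor 2, need √n to grow by 2 → need 2² = 4 times as many samples.

Current: n = 92, width = 5.80
New: n = 368, width ≈ 2.87

Width reduced by factor of 5.80/2.87 = 2.02.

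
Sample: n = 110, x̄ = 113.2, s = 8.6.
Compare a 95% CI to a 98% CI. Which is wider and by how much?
98% CI is wider by 0.62

df = 109
95% CI: t* = 1.982, (111.57, 114.83), width = 2 · t* · s/√n = 3.25
98% CI: t* = 2.361, (111.26, 115.14), width = 2 · t* · s/√n = 3.87

The 98% CI is wider by 3.87 - 3.25 = 0.62.
Higher confidence requires a wider interval.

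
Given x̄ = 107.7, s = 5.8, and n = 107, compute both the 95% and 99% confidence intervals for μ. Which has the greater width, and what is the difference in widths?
99% CI is wider by 0.72

df = 106
95% CI: t* = 1.983, (106.59, 108.81), width = 2 · t* · s/√n = 2.22
99% CI: t* = 2.623, (106.23, 109.17), width = 2 · t* · s/√n = 2.94

The 99% CI is wider by 2.94 - 2.22 = 0.72.
Higher confidence requires a wider interval.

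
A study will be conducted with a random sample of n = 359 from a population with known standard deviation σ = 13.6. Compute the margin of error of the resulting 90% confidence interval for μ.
Margin of error = 1.18

Margin of error = z* · σ/√n
= 1.645 · 13.6/√359
= 1.645 · 13.6/18.9473
= 1.18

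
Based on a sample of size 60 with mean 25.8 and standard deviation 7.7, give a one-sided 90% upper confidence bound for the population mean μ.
μ ≤ 27.09

Upper bound (one-sided):
t* = 1.296 (one-sided for 90%)
Upper bound = x̄ + t* · s/√n = 25.8 + 1.296 · 7.7/√60 = 27.09

We are 90% confident that μ ≤ 27.09.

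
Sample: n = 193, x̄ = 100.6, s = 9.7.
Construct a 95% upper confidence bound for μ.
μ ≤ 101.75

Upper bound (one-sided):
t* = 1.653 (one-sided for 95%)
Upper bound = x̄ + t* · s/√n = 100.6 + 1.653 · 9.7/√193 = 101.75

We are 95% confident that μ ≤ 101.75.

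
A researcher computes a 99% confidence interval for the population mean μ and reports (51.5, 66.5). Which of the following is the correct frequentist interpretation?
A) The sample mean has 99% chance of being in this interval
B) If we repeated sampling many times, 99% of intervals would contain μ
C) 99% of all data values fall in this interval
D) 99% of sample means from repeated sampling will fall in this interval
B

A) Wrong — x̄ is observed and sits in the interval by construction.
B) Correct — this is the frequentist long-run coverage interpretation.
C) Wrong — a CI is about the parameter μ, not individual data values.
D) Wrong — coverage applies to intervals containing μ, not to future x̄ values.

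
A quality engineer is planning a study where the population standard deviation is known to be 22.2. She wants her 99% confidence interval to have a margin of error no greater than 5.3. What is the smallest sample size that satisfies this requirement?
n ≥ 117

For margin E ≤ 5.3:
n ≥ (z* · σ / E)²
n ≥ (2.576 · 22.2 / 5.3)²
n ≥ 116.42

Minimum n = 117 (rounding up)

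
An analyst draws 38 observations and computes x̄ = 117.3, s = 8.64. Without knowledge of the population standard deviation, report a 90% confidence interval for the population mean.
(114.94, 119.66)

t-interval (σ unknown):
df = n - 1 = 37
t* = 1.687 for 90% confidence

Margin of error = t* · s/√n = 1.687 · 8.64/√38 = 2.36

CI: (114.94, 119.66)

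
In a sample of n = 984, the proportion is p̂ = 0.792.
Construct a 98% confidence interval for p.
(0.762, 0.822)

Proportion CI:
SE = √(p̂(1-p̂)/n) = √(0.792 · 0.208 / 984) = 0.01294

z* = 2.326
Margin = z* · SE = 2.326 · 0.01294 = 0.0301

CI: 0.792 ± 0.0301 = (0.762, 0.822)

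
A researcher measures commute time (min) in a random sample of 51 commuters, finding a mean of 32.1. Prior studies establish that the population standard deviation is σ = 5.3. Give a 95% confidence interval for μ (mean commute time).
(30.65, 33.55)

z-interval (σ known):
z* = 1.960 for 95% confidence

Margin of error = z* · σ/√n = 1.960 · 5.3/√51 = 1.45

CI: (32.1 - 1.45, 32.1 + 1.45) = (30.65, 33.55)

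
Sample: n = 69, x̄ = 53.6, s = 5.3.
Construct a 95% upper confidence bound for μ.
μ ≤ 54.66

Upper bound (one-sided):
t* = 1.668 (one-sided for 95%)
Upper bound = x̄ + t* · s/√n = 53.6 + 1.668 · 5.3/√69 = 54.66

We are 95% confident that μ ≤ 54.66.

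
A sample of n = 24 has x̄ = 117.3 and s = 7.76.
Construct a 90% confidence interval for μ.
(114.59, 120.01)

t-interval (σ unknown):
df = n - 1 = 23
t* = 1.714 for 90% confidence

Margin of error = t* · s/√n = 1.714 · 7.76/√24 = 2.71

CI: (114.59, 120.01)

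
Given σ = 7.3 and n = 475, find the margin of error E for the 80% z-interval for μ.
Margin of error = 0.43

Margin of error = z* · σ/√n
= 1.282 · 7.3/√475
= 1.282 · 7.3/21.7945
= 0.43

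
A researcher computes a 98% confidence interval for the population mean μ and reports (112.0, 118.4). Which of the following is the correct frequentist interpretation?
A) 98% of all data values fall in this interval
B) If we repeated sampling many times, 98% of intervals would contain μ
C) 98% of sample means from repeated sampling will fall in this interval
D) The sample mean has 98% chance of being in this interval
B

A) Wrong — a CI is about the parameter μ, not individual data values.
B) Correct — this is the frequentist long-run coverage interpretation.
C) Wrong — coverage applies to intervals containing μ, not to future x̄ values.
D) Wrong — x̄ is observed and sits in the interval by construction.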